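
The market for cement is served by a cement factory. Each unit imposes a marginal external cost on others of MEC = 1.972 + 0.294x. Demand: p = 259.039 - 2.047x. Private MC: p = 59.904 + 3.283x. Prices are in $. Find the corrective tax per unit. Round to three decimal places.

Social marginal cost = private MC + MEC = 61.876 + 3.577x.
Set SMC = demand: 61.876 + 3.577x = 259.039 - 2.047x → x* = 35.0574.
The Pigouvian tax equals MEC at x*: 1.972 + 0.294×35.0574 = 12.2789.

tax = $12.279 per unit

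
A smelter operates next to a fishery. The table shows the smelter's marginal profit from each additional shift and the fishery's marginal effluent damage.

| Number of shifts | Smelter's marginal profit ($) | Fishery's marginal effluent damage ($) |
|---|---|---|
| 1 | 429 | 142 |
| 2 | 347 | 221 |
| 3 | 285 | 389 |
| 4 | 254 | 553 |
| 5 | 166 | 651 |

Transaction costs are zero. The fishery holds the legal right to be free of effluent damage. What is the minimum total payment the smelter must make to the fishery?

Efficient level: marginal profit ≥ marginal effluent damage through level 2, so k* = 2.
With the fishery holding the right, the smelter must at least compensate total damage at k*: 142 + 221 = 363.

$363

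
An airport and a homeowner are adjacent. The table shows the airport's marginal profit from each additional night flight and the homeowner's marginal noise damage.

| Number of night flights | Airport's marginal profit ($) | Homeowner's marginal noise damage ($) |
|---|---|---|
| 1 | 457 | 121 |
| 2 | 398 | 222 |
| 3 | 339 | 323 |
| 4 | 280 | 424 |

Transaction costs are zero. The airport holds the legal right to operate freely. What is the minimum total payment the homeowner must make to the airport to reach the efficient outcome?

$280

Left alone the airport would choose level 4 (marginal profit stays positive).
Efficient level: k* = 3 (marginal profit ≥ marginal noise damage through 3).
The homeowner must at least cover the airport's forgone profit from cutting 4→3: 280 = 280.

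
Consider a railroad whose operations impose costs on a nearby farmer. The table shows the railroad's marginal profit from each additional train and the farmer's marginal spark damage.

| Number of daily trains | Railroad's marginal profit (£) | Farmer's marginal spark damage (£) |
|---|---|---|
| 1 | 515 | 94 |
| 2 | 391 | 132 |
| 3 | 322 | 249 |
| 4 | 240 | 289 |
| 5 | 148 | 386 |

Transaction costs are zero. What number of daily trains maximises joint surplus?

Bargaining reaches the level where marginal profit last exceeds marginal spark damage.
That holds through level 3 (322 ≥ 249) but not at 4 (240 < 289).

3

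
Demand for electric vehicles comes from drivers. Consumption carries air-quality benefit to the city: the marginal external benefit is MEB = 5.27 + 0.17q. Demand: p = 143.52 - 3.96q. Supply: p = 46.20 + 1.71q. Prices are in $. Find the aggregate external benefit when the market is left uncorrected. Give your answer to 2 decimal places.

Market equilibrium (private): 46.20 + 1.71q = 143.52 - 3.96q → q_m = 17.1640.
Total external benefit = ∫₀^{q_m} (5.27 + 0.17q) dq = 5.27×17.1640 + ½×0.17×17.1640² = 115.4955.

$115.50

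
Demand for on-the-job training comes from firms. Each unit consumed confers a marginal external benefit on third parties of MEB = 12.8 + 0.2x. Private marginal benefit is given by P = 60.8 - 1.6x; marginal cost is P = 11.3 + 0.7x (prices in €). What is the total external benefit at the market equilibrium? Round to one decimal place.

€321.8

Market equilibrium (private): 11.3 + 0.7x = 60.8 - 1.6x → x_m = 21.5217.
Total external benefit = ∫₀^{x_m} (12.8 + 0.2x) dx = 12.8×21.5217 + ½×0.2×21.5217² = 321.7961.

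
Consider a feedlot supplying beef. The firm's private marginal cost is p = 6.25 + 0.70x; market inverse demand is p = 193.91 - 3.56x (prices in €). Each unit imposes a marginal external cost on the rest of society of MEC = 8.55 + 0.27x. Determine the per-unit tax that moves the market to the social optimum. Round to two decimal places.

tax = €19.23 per unit

Social marginal cost = private MC + MEC = 14.80 + 0.97x.
Set SMC = demand: 14.80 + 0.97x = 193.91 - 3.56x → x* = 39.5386.
The Pigouvian tax equals MEC at x*: 8.55 + 0.27×39.5386 = 19.2254.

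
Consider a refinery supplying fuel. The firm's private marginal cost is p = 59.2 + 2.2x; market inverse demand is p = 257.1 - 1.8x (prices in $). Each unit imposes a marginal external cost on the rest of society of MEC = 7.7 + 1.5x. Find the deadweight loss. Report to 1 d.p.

DWL = $610.0

Market equilibrium (private): 59.2 + 2.2x = 257.1 - 1.8x → x_m = 49.4750.
Social marginal cost = private MC + MEC = 66.9 + 3.7x.
Set SMC = demand: 66.9 + 3.7x = 257.1 - 1.8x → x* = 34.5818.
Height of the DWL triangle at x_m is SMC(x_m) − demand(x_m) = MEC(x_m) = 81.9125.
DWL = ½ × 14.8932 × 81.9125 = 609.9696.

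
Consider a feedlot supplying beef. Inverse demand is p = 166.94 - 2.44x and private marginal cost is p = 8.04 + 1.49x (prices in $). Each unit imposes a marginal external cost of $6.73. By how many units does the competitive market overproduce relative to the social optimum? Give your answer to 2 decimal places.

Market equilibrium (private): 8.04 + 1.49x = 166.94 - 2.44x → x_m = 40.4326.
Social marginal cost = private MC + MEC = 14.77 + 1.49x.
Set SMC = demand: 14.77 + 1.49x = 166.94 - 2.44x → x* = 38.7201.
Gap = |40.4326 − 38.7201| = 1.7125.

1.71 units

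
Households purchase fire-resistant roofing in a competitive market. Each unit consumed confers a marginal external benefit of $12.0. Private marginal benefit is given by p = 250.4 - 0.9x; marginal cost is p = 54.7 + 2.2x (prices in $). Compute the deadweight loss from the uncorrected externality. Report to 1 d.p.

Market equilibrium (private): 54.7 + 2.2x = 250.4 - 0.9x → x_m = 63.1290.
Social marginal benefit = demand + MEB = 262.4 - 0.9x.
Set SMB = MC: 262.4 - 0.9x = 54.7 + 2.2x → x* = 67.0000.
The welfare-loss triangle has base |x_m − x*| and height MEB(x_m) (the vertical gap between SMB and MC is zero at x* and MEB at x_m).
DWL = ½ × 3.8710 × 12.0000 = 23.2260.

DWL = $23.2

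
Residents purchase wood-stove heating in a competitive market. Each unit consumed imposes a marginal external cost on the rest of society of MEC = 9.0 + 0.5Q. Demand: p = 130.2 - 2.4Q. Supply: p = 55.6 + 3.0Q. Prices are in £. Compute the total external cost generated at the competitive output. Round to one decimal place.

Market equilibrium (private): 55.6 + 3.0Q = 130.2 - 2.4Q → Q_m = 13.8148.
Total external cost = ∫₀^{Q_m} (9.0 + 0.5Q) dQ = 9.0×13.8148 + ½×0.5×13.8148² = 172.0454.

£172.0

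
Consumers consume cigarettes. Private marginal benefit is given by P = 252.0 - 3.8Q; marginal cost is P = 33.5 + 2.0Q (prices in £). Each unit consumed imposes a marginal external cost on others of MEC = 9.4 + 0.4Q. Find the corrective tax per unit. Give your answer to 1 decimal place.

Social marginal benefit = demand − MEC = 242.6 - 4.2Q.
Set SMB = MC: 242.6 - 4.2Q = 33.5 + 2.0Q → Q* = 33.7258.
The Pigouvian tax equals MEC at Q*: 9.4 + 0.4×33.7258 = 22.8903.

tax = £22.9 per unit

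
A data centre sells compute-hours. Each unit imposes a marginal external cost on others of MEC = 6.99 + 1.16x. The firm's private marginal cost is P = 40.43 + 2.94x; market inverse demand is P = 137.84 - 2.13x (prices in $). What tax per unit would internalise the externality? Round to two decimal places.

tax = $23.83 per unit

Social marginal cost = private MC + MEC = 47.42 + 4.10x.
Set SMC = demand: 47.42 + 4.10x = 137.84 - 2.13x → x* = 14.5136.
The Pigouvian tax equals MEC at x*: 6.99 + 1.16×14.5136 = 23.8258.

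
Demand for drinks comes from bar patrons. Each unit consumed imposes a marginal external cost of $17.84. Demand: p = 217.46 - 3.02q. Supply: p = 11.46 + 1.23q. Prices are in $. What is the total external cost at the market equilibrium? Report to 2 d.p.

$864.72

Market equilibrium (private): 11.46 + 1.23q = 217.46 - 3.02q → q_m = 48.4706.
Total external cost = MEC × q_m = 17.84 × 48.4706 = 864.7155.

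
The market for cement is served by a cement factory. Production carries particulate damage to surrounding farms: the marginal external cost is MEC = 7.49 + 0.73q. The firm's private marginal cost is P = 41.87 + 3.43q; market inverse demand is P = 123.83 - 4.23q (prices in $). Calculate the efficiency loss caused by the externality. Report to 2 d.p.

Market equilibrium (private): 41.87 + 3.43q = 123.83 - 4.23q → q_m = 10.6997.
Social marginal cost = private MC + MEC = 49.36 + 4.16q.
Set SMC = demand: 49.36 + 4.16q = 123.83 - 4.23q → q* = 8.8760.
The loss is the area between SMC and demand from q* to q_m; with linear curves that's a triangle of height MEC(q_m).
DWL = ½ × 1.8237 × 15.3008 = 13.9520.

DWL = $13.95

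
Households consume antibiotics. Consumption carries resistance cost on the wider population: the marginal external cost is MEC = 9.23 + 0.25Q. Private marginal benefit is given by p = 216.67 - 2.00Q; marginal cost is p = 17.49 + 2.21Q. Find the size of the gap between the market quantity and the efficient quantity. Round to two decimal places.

Market equilibrium (private): 17.49 + 2.21Q = 216.67 - 2.00Q → Q_m = 47.3112.
Social marginal benefit = demand − MEC = 207.44 - 2.25Q.
Set SMB = MC: 207.44 - 2.25Q = 17.49 + 2.21Q → Q* = 42.5897.
Gap = |47.3112 − 42.5897| = 4.7215.

4.72 units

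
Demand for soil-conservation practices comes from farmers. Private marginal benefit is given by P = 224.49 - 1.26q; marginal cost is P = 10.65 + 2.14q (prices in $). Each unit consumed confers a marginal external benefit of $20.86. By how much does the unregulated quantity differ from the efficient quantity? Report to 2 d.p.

6.14 units

Market equilibrium (private): 10.65 + 2.14q = 224.49 - 1.26q → q_m = 62.8941.
Social marginal benefit = demand + MEB = 245.35 - 1.26q.
Set SMB = MC: 245.35 - 1.26q = 10.65 + 2.14q → q* = 69.0294.
Gap = |62.8941 − 69.0294| = 6.1353.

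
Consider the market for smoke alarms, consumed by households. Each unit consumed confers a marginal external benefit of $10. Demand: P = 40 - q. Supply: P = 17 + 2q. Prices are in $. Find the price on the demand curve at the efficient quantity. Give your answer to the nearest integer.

P = $29

Social marginal benefit = demand + MEB = 50 - q.
Set SMB = MC: 50 - q = 17 + 2q → q* = 11.0000.
Consumer price on the demand curve at q*: 40 − 1×11.0000 = 29.0000.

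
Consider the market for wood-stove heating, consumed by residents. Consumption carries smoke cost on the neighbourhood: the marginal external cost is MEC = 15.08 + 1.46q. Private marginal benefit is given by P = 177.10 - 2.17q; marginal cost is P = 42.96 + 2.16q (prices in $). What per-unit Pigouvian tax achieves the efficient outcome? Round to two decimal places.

tax = $45.10 per unit

Social marginal benefit = demand − MEC = 162.02 - 3.63q.
Set SMB = MC: 162.02 - 3.63q = 42.96 + 2.16q → q* = 20.5630.
The Pigouvian tax equals MEC at q*: 15.08 + 1.46×20.5630 = 45.1020.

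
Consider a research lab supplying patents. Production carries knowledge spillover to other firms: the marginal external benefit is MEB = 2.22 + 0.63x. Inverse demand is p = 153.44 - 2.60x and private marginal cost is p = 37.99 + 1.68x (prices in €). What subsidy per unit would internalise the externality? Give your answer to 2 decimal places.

Social marginal cost = private MC − MEB = 35.77 + 1.05x.
Set SMC = demand: 35.77 + 1.05x = 153.44 - 2.60x → x* = 32.2384.
The Pigouvian subsidy equals MEB at x*: 2.22 + 0.63×32.2384 = 22.5302.

subsidy = €22.53 per unit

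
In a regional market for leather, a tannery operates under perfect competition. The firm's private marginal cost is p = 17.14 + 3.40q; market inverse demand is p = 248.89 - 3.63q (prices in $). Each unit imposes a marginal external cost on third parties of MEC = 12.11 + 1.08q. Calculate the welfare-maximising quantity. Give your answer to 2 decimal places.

Social marginal cost = private MC + MEC = 29.25 + 4.48q.
Set SMC = demand: 29.25 + 4.48q = 248.89 - 3.63q → q* = 27.0826.

q* = 27.08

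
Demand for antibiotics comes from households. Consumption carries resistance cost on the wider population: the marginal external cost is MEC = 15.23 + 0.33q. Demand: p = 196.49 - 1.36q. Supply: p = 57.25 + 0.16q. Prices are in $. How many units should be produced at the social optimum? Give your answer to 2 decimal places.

Social marginal benefit = demand − MEC = 181.26 - 1.69q.
Set SMB = MC: 181.26 - 1.69q = 57.25 + 0.16q → q* = 67.0324.

q* = 67.03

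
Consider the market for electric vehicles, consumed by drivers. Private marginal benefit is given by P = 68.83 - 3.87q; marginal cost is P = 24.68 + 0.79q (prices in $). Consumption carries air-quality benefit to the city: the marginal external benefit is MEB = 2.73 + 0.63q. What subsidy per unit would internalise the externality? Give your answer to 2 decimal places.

subsidy = $10.06 per unit

Social marginal benefit = demand + MEB = 71.56 - 3.24q.
Set SMB = MC: 71.56 - 3.24q = 24.68 + 0.79q → q* = 11.6328.
The Pigouvian subsidy equals MEB at q*: 2.73 + 0.63×11.6328 = 10.0587.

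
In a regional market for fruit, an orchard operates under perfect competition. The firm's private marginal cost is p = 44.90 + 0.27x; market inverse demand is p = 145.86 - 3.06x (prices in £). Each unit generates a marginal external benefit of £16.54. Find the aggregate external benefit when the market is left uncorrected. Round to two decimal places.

£501.46

Market equilibrium (private): 44.90 + 0.27x = 145.86 - 3.06x → x_m = 30.3183.
Total external benefit = MEB × x_m = 16.54 × 30.3183 = 501.4647.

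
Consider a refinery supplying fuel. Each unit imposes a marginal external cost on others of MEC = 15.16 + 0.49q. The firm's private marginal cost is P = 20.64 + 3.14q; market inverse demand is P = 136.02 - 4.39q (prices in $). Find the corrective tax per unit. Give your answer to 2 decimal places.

tax = $21.28 per unit

Social marginal cost = private MC + MEC = 35.80 + 3.63q.
Set SMC = demand: 35.80 + 3.63q = 136.02 - 4.39q → q* = 12.4963.
The Pigouvian tax equals MEC at q*: 15.16 + 0.49×12.4963 = 21.2832.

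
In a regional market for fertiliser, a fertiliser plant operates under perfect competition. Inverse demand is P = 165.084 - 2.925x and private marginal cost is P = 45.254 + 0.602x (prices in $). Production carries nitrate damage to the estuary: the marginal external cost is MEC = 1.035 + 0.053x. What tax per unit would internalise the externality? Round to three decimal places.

Social marginal cost = private MC + MEC = 46.289 + 0.655x.
Set SMC = demand: 46.289 + 0.655x = 165.084 - 2.925x → x* = 33.1830.
The Pigouvian tax equals MEC at x*: 1.035 + 0.053×33.1830 = 2.7937.

tax = $2.794 per unit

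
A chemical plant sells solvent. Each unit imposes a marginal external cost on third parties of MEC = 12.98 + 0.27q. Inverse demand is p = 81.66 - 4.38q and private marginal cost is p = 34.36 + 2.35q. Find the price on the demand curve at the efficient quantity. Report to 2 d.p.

Social marginal cost = private MC + MEC = 47.34 + 2.62q.
Set SMC = demand: 47.34 + 2.62q = 81.66 - 4.38q → q* = 4.9029.
Consumer price on the demand curve at q*: 81.66 − 4.38×4.9029 = 60.1853.

P = 60.19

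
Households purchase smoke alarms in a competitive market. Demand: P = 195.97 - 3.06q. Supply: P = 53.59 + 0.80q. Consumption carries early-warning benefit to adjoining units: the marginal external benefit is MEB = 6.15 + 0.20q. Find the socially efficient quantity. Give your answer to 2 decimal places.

q* = 40.58

Social marginal benefit = demand + MEB = 202.12 - 2.86q.
Set SMB = MC: 202.12 - 2.86q = 53.59 + 0.80q → q* = 40.5820.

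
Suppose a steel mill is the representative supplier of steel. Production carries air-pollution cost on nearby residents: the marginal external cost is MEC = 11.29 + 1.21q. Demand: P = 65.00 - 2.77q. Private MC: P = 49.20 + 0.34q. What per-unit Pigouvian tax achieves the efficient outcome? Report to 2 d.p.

tax = 12.55 per unit

Social marginal cost = private MC + MEC = 60.49 + 1.55q.
Set SMC = demand: 60.49 + 1.55q = 65.00 - 2.77q → q* = 1.0440.
The Pigouvian tax equals MEC at q*: 11.29 + 1.21×1.0440 = 12.5532.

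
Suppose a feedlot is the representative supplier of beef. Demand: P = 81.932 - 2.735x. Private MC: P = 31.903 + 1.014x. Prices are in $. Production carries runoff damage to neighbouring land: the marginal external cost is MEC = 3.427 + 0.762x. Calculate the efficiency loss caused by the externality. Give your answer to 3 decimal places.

DWL = $20.488

Market equilibrium (private): 31.903 + 1.014x = 81.932 - 2.735x → x_m = 13.3446.
Social marginal cost = private MC + MEC = 35.330 + 1.776x.
Set SMC = demand: 35.330 + 1.776x = 81.932 - 2.735x → x* = 10.3307.
Height of the DWL triangle at x_m is SMC(x_m) − demand(x_m) = MEC(x_m) = 13.5956.
DWL = ½ × 3.0139 × 13.5956 = 20.4879.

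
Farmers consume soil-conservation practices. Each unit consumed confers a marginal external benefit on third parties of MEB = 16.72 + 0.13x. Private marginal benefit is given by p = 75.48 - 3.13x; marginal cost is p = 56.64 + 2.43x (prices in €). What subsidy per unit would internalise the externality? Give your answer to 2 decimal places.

subsidy = €17.57 per unit

Social marginal benefit = demand + MEB = 92.20 - 3.00x.
Set SMB = MC: 92.20 - 3.00x = 56.64 + 2.43x → x* = 6.5488.
The Pigouvian subsidy equals MEB at x*: 16.72 + 0.13×6.5488 = 17.5713.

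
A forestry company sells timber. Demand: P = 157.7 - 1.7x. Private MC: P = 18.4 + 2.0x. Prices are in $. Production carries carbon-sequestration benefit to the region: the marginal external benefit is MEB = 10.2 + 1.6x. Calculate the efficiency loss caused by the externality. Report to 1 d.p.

DWL = $1181.3

Market equilibrium (private): 18.4 + 2.0x = 157.7 - 1.7x → x_m = 37.6486.
Social marginal cost = private MC − MEB = 8.2 + 0.4x.
Set SMC = demand: 8.2 + 0.4x = 157.7 - 1.7x → x* = 71.1905.
Between x* and x_m the wedge demand − SMC runs linearly from 0 to MEB(x_m), so the loss is a triangle.
DWL = ½ × 33.5419 × 70.4378 = 1181.3088.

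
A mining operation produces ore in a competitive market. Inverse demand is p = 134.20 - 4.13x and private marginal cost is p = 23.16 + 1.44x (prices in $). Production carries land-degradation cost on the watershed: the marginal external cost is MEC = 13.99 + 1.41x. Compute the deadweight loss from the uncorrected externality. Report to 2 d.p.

Market equilibrium (private): 23.16 + 1.44x = 134.20 - 4.13x → x_m = 19.9354.
Social marginal cost = private MC + MEC = 37.15 + 2.85x.
Set SMC = demand: 37.15 + 2.85x = 134.20 - 4.13x → x* = 13.9040.
The loss is the area between SMC and demand from x* to x_m; with linear curves that's a triangle of height MEC(x_m).
DWL = ½ × 6.0314 × 42.0989 = 126.9577.

DWL = $126.96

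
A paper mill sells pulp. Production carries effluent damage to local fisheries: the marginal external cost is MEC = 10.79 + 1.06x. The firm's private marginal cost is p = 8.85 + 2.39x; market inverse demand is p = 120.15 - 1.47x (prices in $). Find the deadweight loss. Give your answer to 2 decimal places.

DWL = $173.80

Market equilibrium (private): 8.85 + 2.39x = 120.15 - 1.47x → x_m = 28.8342.
Social marginal cost = private MC + MEC = 19.64 + 3.45x.
Set SMC = demand: 19.64 + 3.45x = 120.15 - 1.47x → x* = 20.4289.
Between x* and x_m the wedge SMC − demand runs linearly from 0 to MEC(x_m), so the loss is a triangle.
DWL = ½ × 8.4053 × 41.3542 = 173.7972.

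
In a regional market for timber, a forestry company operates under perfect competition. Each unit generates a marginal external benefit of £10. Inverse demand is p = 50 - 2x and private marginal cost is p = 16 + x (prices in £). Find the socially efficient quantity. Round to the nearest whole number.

Social marginal cost = private MC − MEB = 6 + x.
Set SMC = demand: 6 + x = 50 - 2x → x* = 14.6667.

x* = 15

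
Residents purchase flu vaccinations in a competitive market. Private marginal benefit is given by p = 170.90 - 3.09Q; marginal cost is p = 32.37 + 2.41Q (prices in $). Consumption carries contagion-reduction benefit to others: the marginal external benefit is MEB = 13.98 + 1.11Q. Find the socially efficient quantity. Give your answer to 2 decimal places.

Social marginal benefit = demand + MEB = 184.88 - 1.98Q.
Set SMB = MC: 184.88 - 1.98Q = 32.37 + 2.41Q → Q* = 34.7403.

Q* = 34.74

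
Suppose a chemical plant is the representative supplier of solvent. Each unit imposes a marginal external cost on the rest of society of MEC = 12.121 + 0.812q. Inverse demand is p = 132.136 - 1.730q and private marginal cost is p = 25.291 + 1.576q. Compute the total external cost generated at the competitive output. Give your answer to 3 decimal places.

815.794

Market equilibrium (private): 25.291 + 1.576q = 132.136 - 1.730q → q_m = 32.3185.
Total external cost = ∫₀^{q_m} (12.121 + 0.812q) dq = 12.121×32.3185 + ½×0.812×32.3185² = 815.7936.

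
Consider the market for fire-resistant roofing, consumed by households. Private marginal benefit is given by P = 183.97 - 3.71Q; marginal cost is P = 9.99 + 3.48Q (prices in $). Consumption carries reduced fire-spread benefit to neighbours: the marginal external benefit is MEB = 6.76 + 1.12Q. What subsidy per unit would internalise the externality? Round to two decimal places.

Social marginal benefit = demand + MEB = 190.73 - 2.59Q.
Set SMB = MC: 190.73 - 2.59Q = 9.99 + 3.48Q → Q* = 29.7759.
The Pigouvian subsidy equals MEB at Q*: 6.76 + 1.12×29.7759 = 40.1090.

subsidy = $40.11 per unit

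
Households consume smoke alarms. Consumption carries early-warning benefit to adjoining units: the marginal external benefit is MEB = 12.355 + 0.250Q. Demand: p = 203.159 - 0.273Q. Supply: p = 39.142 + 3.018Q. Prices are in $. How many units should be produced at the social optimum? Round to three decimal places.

Q* = 57.998

Social marginal benefit = demand + MEB = 215.514 - 0.023Q.
Set SMB = MC: 215.514 - 0.023Q = 39.142 + 3.018Q → Q* = 57.9980.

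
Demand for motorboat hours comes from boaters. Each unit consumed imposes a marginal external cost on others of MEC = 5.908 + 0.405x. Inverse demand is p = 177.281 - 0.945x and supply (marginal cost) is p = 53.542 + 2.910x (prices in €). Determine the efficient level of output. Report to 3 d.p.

x* = 27.660

Social marginal benefit = demand − MEC = 171.373 - 1.350x.
Set SMB = MC: 171.373 - 1.350x = 53.542 + 2.910x → x* = 27.6599.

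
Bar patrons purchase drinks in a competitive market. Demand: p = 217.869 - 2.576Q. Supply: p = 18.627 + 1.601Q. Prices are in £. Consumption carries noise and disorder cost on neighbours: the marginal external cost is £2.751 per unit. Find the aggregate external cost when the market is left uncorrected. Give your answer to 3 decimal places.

£131.222

Market equilibrium (private): 18.627 + 1.601Q = 217.869 - 2.576Q → Q_m = 47.6998.
Total external cost = MEC × Q_m = 2.751 × 47.6998 = 131.2221.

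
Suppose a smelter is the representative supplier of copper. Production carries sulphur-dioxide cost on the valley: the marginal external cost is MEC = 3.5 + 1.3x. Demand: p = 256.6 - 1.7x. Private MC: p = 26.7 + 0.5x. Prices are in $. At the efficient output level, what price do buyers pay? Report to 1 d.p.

Social marginal cost = private MC + MEC = 30.2 + 1.8x.
Set SMC = demand: 30.2 + 1.8x = 256.6 - 1.7x → x* = 64.6857.
Consumer price on the demand curve at x*: 256.6 − 1.7×64.6857 = 146.6343.

P = $146.6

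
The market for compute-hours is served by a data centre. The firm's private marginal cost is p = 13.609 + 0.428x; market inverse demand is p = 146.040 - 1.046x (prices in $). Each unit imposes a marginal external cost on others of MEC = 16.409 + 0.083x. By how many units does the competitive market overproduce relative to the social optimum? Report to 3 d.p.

15.328 units

Market equilibrium (private): 13.609 + 0.428x = 146.040 - 1.046x → x_m = 89.8446.
Social marginal cost = private MC + MEC = 30.018 + 0.511x.
Set SMC = demand: 30.018 + 0.511x = 146.040 - 1.046x → x* = 74.5164.
Gap = |89.8446 − 74.5164| = 15.3282.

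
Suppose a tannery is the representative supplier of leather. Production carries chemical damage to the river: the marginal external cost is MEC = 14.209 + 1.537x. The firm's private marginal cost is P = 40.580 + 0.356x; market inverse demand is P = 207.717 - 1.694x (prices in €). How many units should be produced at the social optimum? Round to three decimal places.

x* = 42.634

Social marginal cost = private MC + MEC = 54.789 + 1.893x.
Set SMC = demand: 54.789 + 1.893x = 207.717 - 1.694x → x* = 42.6340.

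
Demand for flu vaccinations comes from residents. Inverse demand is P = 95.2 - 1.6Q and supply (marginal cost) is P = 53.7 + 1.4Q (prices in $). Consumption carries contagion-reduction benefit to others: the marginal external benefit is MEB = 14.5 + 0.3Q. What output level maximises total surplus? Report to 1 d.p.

Social marginal benefit = demand + MEB = 109.7 - 1.3Q.
Set SMB = MC: 109.7 - 1.3Q = 53.7 + 1.4Q → Q* = 20.7407.

Q* = 20.7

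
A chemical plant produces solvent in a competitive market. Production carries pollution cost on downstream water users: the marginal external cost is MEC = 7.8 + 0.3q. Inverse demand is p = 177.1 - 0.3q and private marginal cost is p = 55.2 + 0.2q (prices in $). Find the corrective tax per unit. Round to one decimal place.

tax = $50.6 per unit

Social marginal cost = private MC + MEC = 63.0 + 0.5q.
Set SMC = demand: 63.0 + 0.5q = 177.1 - 0.3q → q* = 142.6250.
The Pigouvian tax equals MEC at q*: 7.8 + 0.3×142.6250 = 50.5875.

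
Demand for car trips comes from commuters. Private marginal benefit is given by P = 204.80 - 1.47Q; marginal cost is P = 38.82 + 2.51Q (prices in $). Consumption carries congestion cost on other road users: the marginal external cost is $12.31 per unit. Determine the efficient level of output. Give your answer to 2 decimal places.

Social marginal benefit = demand − MEC = 192.49 - 1.47Q.
Set SMB = MC: 192.49 - 1.47Q = 38.82 + 2.51Q → Q* = 38.6106.

Q* = 38.61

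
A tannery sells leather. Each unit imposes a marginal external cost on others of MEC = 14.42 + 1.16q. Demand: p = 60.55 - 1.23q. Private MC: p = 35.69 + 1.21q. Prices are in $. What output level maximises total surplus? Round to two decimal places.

Social marginal cost = private MC + MEC = 50.11 + 2.37q.
Set SMC = demand: 50.11 + 2.37q = 60.55 - 1.23q → q* = 2.9000.

q* = 2.90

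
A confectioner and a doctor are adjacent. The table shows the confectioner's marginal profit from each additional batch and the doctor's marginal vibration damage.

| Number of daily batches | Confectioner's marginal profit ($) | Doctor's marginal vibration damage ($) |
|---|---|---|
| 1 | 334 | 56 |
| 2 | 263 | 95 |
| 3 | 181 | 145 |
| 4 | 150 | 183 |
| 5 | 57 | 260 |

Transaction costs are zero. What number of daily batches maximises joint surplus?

Bargaining reaches the level where marginal profit last exceeds marginal vibration damage.
That holds through level 3 (181 ≥ 145) but not at 4 (150 < 183).

3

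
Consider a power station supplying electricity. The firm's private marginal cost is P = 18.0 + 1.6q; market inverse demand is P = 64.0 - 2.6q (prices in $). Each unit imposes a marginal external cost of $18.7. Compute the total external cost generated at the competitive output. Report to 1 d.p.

$204.8

Market equilibrium (private): 18.0 + 1.6q = 64.0 - 2.6q → q_m = 10.9524.
Total external cost = MEC × q_m = 18.7 × 10.9524 = 204.8099.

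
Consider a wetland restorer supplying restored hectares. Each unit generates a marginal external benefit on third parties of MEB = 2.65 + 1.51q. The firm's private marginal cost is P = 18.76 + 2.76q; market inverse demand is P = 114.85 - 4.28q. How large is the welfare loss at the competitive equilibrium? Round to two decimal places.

Market equilibrium (private): 18.76 + 2.76q = 114.85 - 4.28q → q_m = 13.6491.
Social marginal cost = private MC − MEB = 16.11 + 1.25q.
Set SMC = demand: 16.11 + 1.25q = 114.85 - 4.28q → q* = 17.8553.
The welfare-loss triangle has base |q_m − q*| and height MEB(q_m) (the vertical gap between SMC and demand is zero at q* and MEB at q_m).
DWL = ½ × 4.2062 × 23.2602 = 48.9185.

DWL = 48.92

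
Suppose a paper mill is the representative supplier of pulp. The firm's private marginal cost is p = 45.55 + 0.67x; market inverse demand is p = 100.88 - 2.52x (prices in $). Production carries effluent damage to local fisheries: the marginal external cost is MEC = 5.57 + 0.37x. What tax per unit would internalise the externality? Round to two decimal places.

tax = $10.74 per unit

Social marginal cost = private MC + MEC = 51.12 + 1.04x.
Set SMC = demand: 51.12 + 1.04x = 100.88 - 2.52x → x* = 13.9775.
The Pigouvian tax equals MEC at x*: 5.57 + 0.37×13.9775 = 10.7417.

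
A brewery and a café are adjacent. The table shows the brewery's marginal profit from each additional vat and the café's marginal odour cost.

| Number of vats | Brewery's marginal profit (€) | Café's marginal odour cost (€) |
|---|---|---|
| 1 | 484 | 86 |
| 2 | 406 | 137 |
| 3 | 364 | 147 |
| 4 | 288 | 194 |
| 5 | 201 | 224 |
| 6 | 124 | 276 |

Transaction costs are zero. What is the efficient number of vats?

Bargaining reaches the level where marginal profit last exceeds marginal odour cost.
That holds through level 4 (288 ≥ 194) but not at 5 (201 < 224).

4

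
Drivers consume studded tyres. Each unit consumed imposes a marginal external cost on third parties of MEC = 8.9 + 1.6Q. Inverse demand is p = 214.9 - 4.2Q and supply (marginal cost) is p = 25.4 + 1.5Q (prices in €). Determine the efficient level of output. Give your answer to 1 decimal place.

Social marginal benefit = demand − MEC = 206.0 - 5.8Q.
Set SMB = MC: 206.0 - 5.8Q = 25.4 + 1.5Q → Q* = 24.7397.

Q* = 24.7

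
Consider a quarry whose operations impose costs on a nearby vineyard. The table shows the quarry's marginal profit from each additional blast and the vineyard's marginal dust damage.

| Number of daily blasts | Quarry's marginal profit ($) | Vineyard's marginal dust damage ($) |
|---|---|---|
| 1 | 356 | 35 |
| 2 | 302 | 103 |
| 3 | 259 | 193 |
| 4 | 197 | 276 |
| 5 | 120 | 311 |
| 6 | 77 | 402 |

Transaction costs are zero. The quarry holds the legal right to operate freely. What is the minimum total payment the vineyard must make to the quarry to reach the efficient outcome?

Left alone the quarry would choose level 6 (marginal profit stays positive).
Efficient level: k* = 3 (marginal profit ≥ marginal dust damage through 3).
The vineyard must at least cover the quarry's forgone profit from cutting 6→3: 197 + 120 + 77 = 394.

$394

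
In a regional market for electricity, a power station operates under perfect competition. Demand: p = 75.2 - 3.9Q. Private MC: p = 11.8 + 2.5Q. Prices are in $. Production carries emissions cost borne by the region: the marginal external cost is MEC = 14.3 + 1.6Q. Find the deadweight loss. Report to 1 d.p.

DWL = $56.8

Market equilibrium (private): 11.8 + 2.5Q = 75.2 - 3.9Q → Q_m = 9.9063.
Social marginal cost = private MC + MEC = 26.1 + 4.1Q.
Set SMC = demand: 26.1 + 4.1Q = 75.2 - 3.9Q → Q* = 6.1375.
The loss is the area between SMC and demand from Q* to Q_m; with linear curves that's a triangle of height MEC(Q_m).
DWL = ½ × 3.7688 × 30.1500 = 56.8147.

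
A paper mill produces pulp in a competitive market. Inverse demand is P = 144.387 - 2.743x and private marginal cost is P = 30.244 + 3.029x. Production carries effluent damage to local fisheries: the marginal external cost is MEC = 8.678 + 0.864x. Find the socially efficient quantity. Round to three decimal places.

Social marginal cost = private MC + MEC = 38.922 + 3.893x.
Set SMC = demand: 38.922 + 3.893x = 144.387 - 2.743x → x* = 15.8929.

x* = 15.893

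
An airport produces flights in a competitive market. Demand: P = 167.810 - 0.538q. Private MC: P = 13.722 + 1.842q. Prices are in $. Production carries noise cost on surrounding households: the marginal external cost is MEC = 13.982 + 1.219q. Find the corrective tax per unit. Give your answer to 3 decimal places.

Social marginal cost = private MC + MEC = 27.704 + 3.061q.
Set SMC = demand: 27.704 + 3.061q = 167.810 - 0.538q → q* = 38.9291.
The Pigouvian tax equals MEC at q*: 13.982 + 1.219×38.9291 = 61.4366.

tax = $61.437 per unit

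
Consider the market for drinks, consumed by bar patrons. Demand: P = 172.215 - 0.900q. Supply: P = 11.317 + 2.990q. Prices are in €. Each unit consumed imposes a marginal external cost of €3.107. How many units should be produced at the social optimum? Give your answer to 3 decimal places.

q* = 40.563

Social marginal benefit = demand − MEC = 169.108 - 0.900q.
Set SMB = MC: 169.108 - 0.900q = 11.317 + 2.990q → q* = 40.5632.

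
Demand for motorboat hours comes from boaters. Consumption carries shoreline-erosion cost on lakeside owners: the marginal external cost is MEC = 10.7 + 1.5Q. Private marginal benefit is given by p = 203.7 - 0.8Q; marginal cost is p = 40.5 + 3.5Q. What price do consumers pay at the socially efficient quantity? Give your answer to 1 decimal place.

P = 182.7

Social marginal benefit = demand − MEC = 193.0 - 2.3Q.
Set SMB = MC: 193.0 - 2.3Q = 40.5 + 3.5Q → Q* = 26.2931.
Consumer price on the demand curve at Q*: 203.7 − 0.8×26.2931 = 182.6655.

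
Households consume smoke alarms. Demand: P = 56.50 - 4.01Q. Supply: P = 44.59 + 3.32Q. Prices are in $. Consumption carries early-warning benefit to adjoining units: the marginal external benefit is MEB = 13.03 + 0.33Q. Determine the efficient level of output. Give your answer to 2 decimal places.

Social marginal benefit = demand + MEB = 69.53 - 3.68Q.
Set SMB = MC: 69.53 - 3.68Q = 44.59 + 3.32Q → Q* = 3.5629.

Q* = 3.56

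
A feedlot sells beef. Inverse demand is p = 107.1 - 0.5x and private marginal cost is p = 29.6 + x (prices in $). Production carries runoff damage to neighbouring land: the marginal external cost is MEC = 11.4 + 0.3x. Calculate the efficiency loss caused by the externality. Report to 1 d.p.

Market equilibrium (private): 29.6 + x = 107.1 - 0.5x → x_m = 51.6667.
Social marginal cost = private MC + MEC = 41.0 + 1.3x.
Set SMC = demand: 41.0 + 1.3x = 107.1 - 0.5x → x* = 36.7222.
The welfare-loss triangle has base |x_m − x*| and height MEC(x_m) (the vertical gap between SMC and demand is zero at x* and MEC at x_m).
DWL = ½ × 14.9445 × 26.9000 = 201.0035.

DWL = $201.0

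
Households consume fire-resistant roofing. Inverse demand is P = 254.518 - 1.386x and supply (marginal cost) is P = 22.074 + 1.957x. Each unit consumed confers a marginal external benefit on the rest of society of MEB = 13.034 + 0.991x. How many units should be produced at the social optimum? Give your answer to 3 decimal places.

Social marginal benefit = demand + MEB = 267.552 - 0.395x.
Set SMB = MC: 267.552 - 0.395x = 22.074 + 1.957x → x* = 104.3699.

x* = 104.370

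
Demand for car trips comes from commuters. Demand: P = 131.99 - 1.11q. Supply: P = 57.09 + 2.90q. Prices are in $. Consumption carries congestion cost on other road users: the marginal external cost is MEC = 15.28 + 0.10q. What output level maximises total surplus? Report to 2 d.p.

Social marginal benefit = demand − MEC = 116.71 - 1.21q.
Set SMB = MC: 116.71 - 1.21q = 57.09 + 2.90q → q* = 14.5061.

q* = 14.51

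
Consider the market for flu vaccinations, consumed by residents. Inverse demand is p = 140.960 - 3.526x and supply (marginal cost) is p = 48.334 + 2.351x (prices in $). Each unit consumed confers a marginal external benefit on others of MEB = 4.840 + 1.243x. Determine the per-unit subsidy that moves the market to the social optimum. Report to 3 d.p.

subsidy = $30.984 per unit

Social marginal benefit = demand + MEB = 145.800 - 2.283x.
Set SMB = MC: 145.800 - 2.283x = 48.334 + 2.351x → x* = 21.0328.
The Pigouvian subsidy equals MEB at x*: 4.840 + 1.243×21.0328 = 30.9838.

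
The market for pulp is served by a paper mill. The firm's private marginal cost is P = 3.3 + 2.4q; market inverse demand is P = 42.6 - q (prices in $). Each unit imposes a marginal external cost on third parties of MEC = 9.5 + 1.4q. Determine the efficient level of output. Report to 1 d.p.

q* = 6.2

Social marginal cost = private MC + MEC = 12.8 + 3.8q.
Set SMC = demand: 12.8 + 3.8q = 42.6 - q → q* = 6.2083.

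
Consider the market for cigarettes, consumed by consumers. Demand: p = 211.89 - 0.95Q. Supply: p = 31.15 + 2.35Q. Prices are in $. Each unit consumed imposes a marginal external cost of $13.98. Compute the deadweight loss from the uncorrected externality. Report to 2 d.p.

DWL = $29.61

Market equilibrium (private): 31.15 + 2.35Q = 211.89 - 0.95Q → Q_m = 54.7697.
Social marginal benefit = demand − MEC = 197.91 - 0.95Q.
Set SMB = MC: 197.91 - 0.95Q = 31.15 + 2.35Q → Q* = 50.5333.
Height of the DWL triangle at Q_m is MC(Q_m) − SMB(Q_m) = MEC(Q_m) = 13.9800.
DWL = ½ × 4.2364 × 13.9800 = 29.6124.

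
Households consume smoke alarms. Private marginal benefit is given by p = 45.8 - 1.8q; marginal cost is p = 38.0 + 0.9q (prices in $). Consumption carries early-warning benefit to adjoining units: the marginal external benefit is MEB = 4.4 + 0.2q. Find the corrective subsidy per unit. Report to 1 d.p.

Social marginal benefit = demand + MEB = 50.2 - 1.6q.
Set SMB = MC: 50.2 - 1.6q = 38.0 + 0.9q → q* = 4.8800.
The Pigouvian subsidy equals MEB at q*: 4.4 + 0.2×4.8800 = 5.3760.

subsidy = $5.4 per unit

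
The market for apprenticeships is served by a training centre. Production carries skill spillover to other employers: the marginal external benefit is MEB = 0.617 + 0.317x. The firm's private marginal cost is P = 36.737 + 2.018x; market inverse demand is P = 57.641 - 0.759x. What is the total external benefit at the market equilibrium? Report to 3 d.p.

Market equilibrium (private): 36.737 + 2.018x = 57.641 - 0.759x → x_m = 7.5275.
Total external benefit = ∫₀^{x_m} (0.617 + 0.317x) dx = 0.617×7.5275 + ½×0.317×7.5275² = 13.6256.

13.626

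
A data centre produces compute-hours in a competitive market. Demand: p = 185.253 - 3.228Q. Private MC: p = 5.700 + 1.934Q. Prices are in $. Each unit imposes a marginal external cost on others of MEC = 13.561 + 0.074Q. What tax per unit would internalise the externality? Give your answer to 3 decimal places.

Social marginal cost = private MC + MEC = 19.261 + 2.008Q.
Set SMC = demand: 19.261 + 2.008Q = 185.253 - 3.228Q → Q* = 31.7021.
The Pigouvian tax equals MEC at Q*: 13.561 + 0.074×31.7021 = 15.9070.

tax = $15.907 per unit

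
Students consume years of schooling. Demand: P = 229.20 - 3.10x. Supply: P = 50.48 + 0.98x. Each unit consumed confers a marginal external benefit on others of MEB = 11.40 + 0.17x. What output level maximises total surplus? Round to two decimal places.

x* = 48.62

Social marginal benefit = demand + MEB = 240.60 - 2.93x.
Set SMB = MC: 240.60 - 2.93x = 50.48 + 0.98x → x* = 48.6240.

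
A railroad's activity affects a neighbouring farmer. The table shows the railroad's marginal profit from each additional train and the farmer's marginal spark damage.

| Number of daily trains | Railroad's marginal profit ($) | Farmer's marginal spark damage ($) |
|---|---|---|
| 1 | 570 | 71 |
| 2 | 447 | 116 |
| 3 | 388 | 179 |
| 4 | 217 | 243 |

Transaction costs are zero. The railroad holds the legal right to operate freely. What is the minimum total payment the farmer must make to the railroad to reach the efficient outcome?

$217

Left alone the railroad would choose level 4 (marginal profit stays positive).
Efficient level: k* = 3 (marginal profit ≥ marginal spark damage through 3).
The farmer must at least cover the railroad's forgone profit from cutting 4→3: 217 = 217.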